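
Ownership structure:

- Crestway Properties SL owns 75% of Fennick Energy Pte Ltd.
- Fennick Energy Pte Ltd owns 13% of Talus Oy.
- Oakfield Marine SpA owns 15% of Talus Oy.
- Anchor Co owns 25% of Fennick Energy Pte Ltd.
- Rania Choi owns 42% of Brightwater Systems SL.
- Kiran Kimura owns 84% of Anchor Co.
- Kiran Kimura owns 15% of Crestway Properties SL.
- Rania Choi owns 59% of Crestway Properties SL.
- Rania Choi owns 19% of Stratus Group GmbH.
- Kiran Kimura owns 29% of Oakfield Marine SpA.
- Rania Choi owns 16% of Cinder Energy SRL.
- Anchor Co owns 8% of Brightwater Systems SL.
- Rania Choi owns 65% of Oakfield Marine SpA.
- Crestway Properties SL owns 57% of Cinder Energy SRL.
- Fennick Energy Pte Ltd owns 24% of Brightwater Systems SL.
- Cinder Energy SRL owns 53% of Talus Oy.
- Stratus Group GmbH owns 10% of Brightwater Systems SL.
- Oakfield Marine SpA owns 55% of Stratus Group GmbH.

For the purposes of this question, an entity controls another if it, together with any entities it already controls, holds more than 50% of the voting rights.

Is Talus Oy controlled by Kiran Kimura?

No

Kiran holds 84% of Anchor, so Kiran controls Anchor.
Neither Kiran nor any entity Kiran controls holds any voting interest in Talus.
So Kiran does not control Talus.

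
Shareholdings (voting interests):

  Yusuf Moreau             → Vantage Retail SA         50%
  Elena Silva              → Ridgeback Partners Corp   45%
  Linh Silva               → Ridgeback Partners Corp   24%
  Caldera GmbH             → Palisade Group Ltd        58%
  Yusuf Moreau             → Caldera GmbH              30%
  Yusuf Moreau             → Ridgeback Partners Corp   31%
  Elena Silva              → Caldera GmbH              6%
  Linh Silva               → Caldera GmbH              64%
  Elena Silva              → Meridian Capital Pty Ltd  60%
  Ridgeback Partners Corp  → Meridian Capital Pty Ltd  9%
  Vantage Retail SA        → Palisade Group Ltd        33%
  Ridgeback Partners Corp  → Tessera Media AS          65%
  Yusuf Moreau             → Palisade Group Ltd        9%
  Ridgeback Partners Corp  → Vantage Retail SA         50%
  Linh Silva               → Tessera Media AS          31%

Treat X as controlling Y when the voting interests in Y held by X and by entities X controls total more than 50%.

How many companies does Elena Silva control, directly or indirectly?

1

Elena holds 60% of Meridian, so Elena controls Meridian.
No other company's threshold is met.
Elena controls 1 company.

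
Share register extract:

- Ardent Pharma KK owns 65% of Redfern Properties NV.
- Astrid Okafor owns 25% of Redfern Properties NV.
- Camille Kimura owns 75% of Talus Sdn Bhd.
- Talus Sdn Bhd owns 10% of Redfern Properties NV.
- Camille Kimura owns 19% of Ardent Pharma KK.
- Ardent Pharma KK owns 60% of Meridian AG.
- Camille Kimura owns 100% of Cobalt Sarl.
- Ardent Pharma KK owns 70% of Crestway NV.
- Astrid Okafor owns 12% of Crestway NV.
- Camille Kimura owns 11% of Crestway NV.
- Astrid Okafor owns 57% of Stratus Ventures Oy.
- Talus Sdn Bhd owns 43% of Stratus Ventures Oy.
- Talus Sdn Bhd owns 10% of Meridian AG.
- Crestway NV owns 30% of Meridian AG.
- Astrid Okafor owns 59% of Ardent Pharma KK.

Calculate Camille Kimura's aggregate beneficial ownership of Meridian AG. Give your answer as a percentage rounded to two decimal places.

26.19%

Camille reaches Meridian along 4 paths.
Via Talus: 75% × 10% = 7.5%.
Via Ardent: 19% × 60% = 11.4%.
Via Ardent → Crestway: 19% × 70% × 30% = 3.99%.
Via Crestway: 11% × 30% = 3.3%.
Total: 7.5% + 11.4% + 3.99% + 3.3% = 26.19%.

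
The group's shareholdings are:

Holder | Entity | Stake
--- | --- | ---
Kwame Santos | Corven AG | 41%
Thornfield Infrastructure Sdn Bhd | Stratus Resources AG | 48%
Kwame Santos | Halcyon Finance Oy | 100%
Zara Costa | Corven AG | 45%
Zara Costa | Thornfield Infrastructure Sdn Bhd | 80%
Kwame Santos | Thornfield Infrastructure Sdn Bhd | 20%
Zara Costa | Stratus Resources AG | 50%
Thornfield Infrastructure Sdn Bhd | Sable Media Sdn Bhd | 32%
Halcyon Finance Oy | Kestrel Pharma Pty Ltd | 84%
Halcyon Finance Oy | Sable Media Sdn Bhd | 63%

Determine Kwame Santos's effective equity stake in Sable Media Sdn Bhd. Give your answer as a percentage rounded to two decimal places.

Kwame reaches Sable along 2 paths.
Via Thornfield: 20% × 32% = 6.4%.
Via Halcyon: 100% × 63% = 63%.
Total: 6.4% + 63% = 69.4%.
Rounded: 69.40%.

69.40%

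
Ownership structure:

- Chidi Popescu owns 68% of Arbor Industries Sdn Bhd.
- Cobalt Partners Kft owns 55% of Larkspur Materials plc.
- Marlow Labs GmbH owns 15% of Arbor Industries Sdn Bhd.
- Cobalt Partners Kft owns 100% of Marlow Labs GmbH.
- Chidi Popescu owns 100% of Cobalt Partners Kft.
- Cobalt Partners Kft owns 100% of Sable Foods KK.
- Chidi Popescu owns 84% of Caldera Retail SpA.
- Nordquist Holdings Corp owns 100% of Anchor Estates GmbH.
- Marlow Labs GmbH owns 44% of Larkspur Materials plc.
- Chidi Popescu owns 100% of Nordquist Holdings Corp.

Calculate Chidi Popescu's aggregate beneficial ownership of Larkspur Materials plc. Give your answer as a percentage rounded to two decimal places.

99.00%

Chidi reaches Larkspur along 2 paths.
Via Cobalt → Marlow: 100% × 100% × 44% = 44%.
Via Cobalt: 100% × 55% = 55%.
Total: 44% + 55% = 99%.
Rounded: 99.00%.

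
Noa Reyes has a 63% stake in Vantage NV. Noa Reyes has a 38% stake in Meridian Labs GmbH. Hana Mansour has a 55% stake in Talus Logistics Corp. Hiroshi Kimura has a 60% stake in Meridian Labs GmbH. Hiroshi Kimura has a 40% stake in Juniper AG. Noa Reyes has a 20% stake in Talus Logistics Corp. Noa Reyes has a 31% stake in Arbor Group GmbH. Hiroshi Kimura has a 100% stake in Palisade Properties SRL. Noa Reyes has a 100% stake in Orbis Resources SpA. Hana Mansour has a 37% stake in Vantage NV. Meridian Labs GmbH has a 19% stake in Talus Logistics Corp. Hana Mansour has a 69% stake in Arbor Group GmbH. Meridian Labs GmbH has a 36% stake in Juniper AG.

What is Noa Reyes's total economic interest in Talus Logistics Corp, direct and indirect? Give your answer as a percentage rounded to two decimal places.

27.22%

Noa reaches Talus along 2 paths.
Via Meridian: 38% × 19% = 7.22%.
Direct stake: 20% = 20%.
Total: 7.22% + 20% = 27.22%.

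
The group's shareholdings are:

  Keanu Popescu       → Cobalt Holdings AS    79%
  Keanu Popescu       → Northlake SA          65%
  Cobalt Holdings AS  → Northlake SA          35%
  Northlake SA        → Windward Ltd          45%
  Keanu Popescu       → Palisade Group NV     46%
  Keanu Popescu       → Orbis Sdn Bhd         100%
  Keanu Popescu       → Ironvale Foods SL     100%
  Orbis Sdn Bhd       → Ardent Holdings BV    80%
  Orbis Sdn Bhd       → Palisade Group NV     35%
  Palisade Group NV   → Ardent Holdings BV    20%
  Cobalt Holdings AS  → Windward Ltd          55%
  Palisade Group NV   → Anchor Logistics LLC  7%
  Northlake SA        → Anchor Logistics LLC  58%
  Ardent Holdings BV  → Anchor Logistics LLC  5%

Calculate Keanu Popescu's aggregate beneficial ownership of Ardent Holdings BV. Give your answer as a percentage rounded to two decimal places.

96.20%

Keanu reaches Ardent along 3 paths.
Via Orbis: 100% × 80% = 80%.
Via Palisade: 46% × 20% = 9.2%.
Via Orbis → Palisade: 100% × 35% × 20% = 7%.
Total: 80% + 9.2% + 7% = 96.2%.
Rounded: 96.20%.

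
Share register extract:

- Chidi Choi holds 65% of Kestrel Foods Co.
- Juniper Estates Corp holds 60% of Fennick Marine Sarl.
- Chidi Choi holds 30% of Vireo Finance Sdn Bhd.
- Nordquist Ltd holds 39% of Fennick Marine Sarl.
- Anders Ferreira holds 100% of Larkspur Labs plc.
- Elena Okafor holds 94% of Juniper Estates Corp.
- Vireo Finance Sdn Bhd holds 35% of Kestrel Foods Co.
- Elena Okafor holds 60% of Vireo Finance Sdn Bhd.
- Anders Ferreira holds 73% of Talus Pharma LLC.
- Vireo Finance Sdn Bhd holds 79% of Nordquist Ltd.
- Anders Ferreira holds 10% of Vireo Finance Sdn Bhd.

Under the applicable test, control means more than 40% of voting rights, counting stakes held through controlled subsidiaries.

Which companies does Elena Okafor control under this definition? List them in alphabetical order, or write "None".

Fennick Marine Sarl, Juniper Estates Corp, Nordquist Ltd, Vireo Finance Sdn Bhd

Elena holds 60% of Vireo, so Elena controls Vireo.
Vireo holds 79% of Nordquist, so Elena controls Nordquist.
Elena holds 94% of Juniper, so Elena controls Juniper.
Nordquist and Juniper together hold 39% + 60% = 99% of Fennick, so Elena controls Fennick.
No other company's threshold is met.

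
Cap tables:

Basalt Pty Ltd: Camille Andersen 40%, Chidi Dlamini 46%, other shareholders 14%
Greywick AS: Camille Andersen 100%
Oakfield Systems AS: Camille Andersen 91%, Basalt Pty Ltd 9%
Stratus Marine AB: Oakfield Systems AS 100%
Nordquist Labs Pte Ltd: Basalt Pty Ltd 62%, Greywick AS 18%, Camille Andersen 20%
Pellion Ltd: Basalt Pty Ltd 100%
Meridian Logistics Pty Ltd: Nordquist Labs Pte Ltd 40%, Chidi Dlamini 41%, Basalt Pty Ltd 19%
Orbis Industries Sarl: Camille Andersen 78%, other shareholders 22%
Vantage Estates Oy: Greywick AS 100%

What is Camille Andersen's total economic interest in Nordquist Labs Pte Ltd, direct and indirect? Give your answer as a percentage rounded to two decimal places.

Camille reaches Nordquist along 3 paths.
Via Basalt: 40% × 62% = 24.8%.
Via Greywick: 100% × 18% = 18%.
Direct stake: 20% = 20%.
Total: 24.8% + 18% + 20% = 62.8%.
Rounded: 62.80%.

62.80%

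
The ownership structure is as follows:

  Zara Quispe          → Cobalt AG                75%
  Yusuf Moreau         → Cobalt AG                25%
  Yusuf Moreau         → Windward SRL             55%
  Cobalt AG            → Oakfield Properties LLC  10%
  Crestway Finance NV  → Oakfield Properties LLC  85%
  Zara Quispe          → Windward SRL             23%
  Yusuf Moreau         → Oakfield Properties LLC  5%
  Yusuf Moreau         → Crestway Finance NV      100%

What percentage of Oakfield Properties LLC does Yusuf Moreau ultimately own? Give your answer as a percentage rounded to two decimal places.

Yusuf reaches Oakfield along 3 paths.
Direct stake: 5% = 5%.
Via Crestway: 100% × 85% = 85%.
Via Cobalt: 25% × 10% = 2.5%.
Total: 5% + 85% + 2.5% = 92.5%.
Rounded: 92.50%.

92.50%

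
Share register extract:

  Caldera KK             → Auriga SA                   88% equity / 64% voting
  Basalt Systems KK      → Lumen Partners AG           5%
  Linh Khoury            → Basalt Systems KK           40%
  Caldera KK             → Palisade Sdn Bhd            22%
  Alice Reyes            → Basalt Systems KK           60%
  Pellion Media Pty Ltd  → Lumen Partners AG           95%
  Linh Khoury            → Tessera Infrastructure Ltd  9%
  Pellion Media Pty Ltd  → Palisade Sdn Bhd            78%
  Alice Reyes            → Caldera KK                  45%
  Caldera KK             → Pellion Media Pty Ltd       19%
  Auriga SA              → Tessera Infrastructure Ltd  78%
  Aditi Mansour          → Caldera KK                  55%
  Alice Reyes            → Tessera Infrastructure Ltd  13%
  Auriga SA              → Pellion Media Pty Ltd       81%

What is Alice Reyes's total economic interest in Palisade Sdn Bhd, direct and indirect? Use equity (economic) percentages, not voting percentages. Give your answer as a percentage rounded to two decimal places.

Alice reaches Palisade along 3 paths.
Via Caldera → Pellion: 45% × 19% × 78% = 6.669%.
Via Caldera → Auriga → Pellion: 45% × 88% × 81% × 78% = 25.01928%.
Via Caldera: 45% × 22% = 9.9%.
Total: 6.669% + 25.01928% + 9.9% = 41.58828%.
Rounded: 41.59%.

41.59%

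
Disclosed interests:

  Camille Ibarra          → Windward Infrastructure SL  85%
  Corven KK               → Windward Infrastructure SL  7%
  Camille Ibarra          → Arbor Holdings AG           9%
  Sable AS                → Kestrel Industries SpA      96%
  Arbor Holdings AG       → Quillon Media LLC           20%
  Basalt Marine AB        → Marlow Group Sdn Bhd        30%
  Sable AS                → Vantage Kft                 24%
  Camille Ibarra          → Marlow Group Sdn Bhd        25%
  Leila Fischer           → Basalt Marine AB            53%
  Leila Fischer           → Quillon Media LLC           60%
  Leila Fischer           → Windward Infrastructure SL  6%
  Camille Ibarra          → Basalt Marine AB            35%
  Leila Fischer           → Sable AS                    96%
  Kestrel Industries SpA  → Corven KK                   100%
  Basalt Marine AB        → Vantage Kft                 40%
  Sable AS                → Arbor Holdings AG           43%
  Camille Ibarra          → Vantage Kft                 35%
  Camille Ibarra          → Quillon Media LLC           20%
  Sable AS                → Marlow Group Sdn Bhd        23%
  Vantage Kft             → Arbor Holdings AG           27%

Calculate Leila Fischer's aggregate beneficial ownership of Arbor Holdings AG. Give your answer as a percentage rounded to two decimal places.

53.22%

Leila reaches Arbor along 3 paths.
Via Sable → Vantage: 96% × 24% × 27% = 6.2208%.
Via Basalt → Vantage: 53% × 40% × 27% = 5.724%.
Via Sable: 96% × 43% = 41.28%.
Total: 6.2208% + 5.724% + 41.28% = 53.2248%.
Rounded: 53.22%.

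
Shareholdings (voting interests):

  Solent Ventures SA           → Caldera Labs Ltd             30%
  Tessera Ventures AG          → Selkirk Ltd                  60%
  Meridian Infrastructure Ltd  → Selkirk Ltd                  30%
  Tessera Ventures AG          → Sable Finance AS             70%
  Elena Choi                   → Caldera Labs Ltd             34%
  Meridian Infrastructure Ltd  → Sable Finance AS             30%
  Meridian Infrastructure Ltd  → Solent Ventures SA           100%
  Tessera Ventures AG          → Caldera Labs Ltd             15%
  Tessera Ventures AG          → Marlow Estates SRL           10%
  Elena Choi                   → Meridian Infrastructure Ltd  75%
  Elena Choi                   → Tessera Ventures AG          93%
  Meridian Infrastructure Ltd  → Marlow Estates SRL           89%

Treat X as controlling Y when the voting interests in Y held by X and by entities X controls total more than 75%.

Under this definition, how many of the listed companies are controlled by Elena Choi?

Elena holds 93% of Tessera, so Elena controls Tessera.
No other company's threshold is met.
Elena controls 1 company.

1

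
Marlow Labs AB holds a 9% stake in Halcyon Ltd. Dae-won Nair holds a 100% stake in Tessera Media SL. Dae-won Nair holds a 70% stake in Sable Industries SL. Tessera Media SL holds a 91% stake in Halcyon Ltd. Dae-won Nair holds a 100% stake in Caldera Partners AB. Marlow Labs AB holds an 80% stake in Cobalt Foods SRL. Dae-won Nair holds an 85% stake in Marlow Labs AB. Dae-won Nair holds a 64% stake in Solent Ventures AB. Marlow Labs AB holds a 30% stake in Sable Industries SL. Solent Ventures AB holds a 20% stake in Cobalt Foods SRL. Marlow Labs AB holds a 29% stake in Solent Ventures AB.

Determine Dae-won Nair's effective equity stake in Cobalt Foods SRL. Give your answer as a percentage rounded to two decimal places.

85.73%

Dae-won reaches Cobalt along 3 paths.
Via Marlow → Solent: 85% × 29% × 20% = 4.93%.
Via Solent: 64% × 20% = 12.8%.
Via Marlow: 85% × 80% = 68%.
Total: 4.93% + 12.8% + 68% = 85.73%.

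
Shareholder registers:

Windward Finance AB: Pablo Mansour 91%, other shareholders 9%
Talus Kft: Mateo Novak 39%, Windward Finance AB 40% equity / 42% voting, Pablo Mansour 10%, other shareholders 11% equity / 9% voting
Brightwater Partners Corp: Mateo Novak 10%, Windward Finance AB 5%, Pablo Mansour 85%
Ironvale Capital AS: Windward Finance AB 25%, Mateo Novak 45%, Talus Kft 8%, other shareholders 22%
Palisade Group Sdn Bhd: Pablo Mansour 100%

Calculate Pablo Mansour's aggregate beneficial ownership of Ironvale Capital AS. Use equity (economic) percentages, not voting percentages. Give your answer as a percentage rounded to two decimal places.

Pablo reaches Ironvale along 3 paths.
Via Windward: 91% × 25% = 22.75%.
Via Windward → Talus: 91% × 40% × 8% = 2.912%.
Via Talus: 10% × 8% = 0.8%.
Total: 22.75% + 2.912% + 0.8% = 26.462%.
Rounded: 26.46%.

26.46%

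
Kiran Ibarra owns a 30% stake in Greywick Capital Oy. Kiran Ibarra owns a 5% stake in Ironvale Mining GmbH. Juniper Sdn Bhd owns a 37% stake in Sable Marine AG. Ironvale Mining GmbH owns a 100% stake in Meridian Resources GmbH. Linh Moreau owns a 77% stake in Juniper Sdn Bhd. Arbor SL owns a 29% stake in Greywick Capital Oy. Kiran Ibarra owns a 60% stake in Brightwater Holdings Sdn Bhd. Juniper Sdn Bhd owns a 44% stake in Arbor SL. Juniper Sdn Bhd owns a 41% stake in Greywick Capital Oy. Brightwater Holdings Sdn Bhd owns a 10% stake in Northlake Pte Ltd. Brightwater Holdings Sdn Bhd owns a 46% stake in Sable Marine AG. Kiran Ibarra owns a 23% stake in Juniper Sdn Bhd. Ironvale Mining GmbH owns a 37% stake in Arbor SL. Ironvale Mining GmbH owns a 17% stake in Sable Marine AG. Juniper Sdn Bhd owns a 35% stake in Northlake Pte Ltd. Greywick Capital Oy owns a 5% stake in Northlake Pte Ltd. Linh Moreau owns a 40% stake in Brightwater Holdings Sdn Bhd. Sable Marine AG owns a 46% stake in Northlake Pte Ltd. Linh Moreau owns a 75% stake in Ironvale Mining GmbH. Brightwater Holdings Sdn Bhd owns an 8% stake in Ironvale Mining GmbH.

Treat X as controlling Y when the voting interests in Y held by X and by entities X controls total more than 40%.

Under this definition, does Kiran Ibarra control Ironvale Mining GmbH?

No

Kiran holds 60% of Brightwater, so Kiran controls Brightwater.
Brightwater holds 46% of Sable, so Kiran controls Sable.
Sable and Brightwater together hold 46% + 10% = 56% of Northlake, so Kiran controls Northlake.
In Ironvale, Kiran's side holds only 8% + 5% = 13%, not > 40%.
So Kiran does not control Ironvale.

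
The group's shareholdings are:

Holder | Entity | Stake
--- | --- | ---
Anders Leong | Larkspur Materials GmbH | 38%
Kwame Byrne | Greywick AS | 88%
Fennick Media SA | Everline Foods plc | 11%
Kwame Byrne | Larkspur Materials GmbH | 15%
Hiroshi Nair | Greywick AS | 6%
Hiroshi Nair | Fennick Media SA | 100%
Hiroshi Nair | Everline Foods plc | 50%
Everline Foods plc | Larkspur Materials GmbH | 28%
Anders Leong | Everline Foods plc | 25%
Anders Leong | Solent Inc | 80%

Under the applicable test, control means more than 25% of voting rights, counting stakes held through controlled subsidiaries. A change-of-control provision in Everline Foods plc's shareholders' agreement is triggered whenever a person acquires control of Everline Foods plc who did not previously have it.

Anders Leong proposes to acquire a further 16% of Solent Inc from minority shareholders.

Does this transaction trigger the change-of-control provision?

No

The purchase changes only Anders's holdings, so Anders is the only person who could newly come to control Everline.
Anders holds 80% of Solent, so Anders controls Solent.
Anders holds 38% of Larkspur, so Anders controls Larkspur.
In Everline, Anders's side holds only 25%, not > 25%.
So before the transaction, Anders does not control Everline.
After the purchase, Anders's direct stake in Solent rises to 80% + 16% = 96%.
Anders holds 96% of Solent, so Anders controls Solent.
After the transaction, Anders's side holds 25% of Everline, not > 25%, so Anders still does not control Everline.
No new person acquires control, so the clause is not triggered.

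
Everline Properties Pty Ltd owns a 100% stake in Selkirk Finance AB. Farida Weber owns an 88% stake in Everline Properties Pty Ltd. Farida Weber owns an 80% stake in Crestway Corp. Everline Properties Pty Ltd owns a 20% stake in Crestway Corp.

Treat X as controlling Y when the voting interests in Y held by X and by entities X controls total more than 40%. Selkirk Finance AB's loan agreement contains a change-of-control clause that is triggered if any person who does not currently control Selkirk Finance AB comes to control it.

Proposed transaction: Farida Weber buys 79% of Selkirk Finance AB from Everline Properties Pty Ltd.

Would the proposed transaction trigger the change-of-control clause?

The purchase adds only to Farida's holdings (Everline's stake shrinks), so Farida is the only person who could newly come to control Selkirk.
Farida holds 88% of Everline, so Farida controls Everline.
Everline holds 100% of Selkirk, so Farida controls Selkirk.
So Farida already controls Selkirk before the transaction.
After the purchase, Farida holds 79% of Selkirk directly, and Everline's stake falls to 21%.
Farida controlled Selkirk already, so this is not a new person acquiring control; every other person's position is unchanged or reduced.
No new person acquires control, so the clause is not triggered.

No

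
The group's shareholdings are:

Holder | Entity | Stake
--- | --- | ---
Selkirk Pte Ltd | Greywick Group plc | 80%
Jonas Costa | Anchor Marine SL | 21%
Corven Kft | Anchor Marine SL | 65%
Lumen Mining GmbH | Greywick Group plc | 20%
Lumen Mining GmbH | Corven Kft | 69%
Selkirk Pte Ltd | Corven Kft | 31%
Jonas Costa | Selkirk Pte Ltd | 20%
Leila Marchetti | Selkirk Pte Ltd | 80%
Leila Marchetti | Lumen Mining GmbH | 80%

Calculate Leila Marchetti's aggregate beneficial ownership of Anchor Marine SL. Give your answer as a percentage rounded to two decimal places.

Leila reaches Anchor along 2 paths.
Via Lumen → Corven: 80% × 69% × 65% = 35.88%.
Via Selkirk → Corven: 80% × 31% × 65% = 16.12%.
Total: 35.88% + 16.12% = 52%.
Rounded: 52.00%.

52.00%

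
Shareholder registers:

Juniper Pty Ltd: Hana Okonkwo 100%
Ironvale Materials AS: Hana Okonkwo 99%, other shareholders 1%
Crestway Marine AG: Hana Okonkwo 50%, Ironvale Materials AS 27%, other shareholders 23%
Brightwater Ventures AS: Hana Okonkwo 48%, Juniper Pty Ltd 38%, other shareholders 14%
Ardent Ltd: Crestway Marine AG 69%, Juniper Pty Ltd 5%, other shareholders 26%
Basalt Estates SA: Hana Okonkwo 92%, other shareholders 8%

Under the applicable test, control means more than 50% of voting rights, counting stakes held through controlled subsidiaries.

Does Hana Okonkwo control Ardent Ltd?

Hana holds 99% of Ironvale, so Hana controls Ironvale.
Hana and Ironvale together hold 50% + 27% = 77% of Crestway, so Hana controls Crestway.
Hana holds 100% of Juniper, so Hana controls Juniper.
Crestway and Juniper together hold 69% + 5% = 74% of Ardent, so Hana controls Ardent.

Yes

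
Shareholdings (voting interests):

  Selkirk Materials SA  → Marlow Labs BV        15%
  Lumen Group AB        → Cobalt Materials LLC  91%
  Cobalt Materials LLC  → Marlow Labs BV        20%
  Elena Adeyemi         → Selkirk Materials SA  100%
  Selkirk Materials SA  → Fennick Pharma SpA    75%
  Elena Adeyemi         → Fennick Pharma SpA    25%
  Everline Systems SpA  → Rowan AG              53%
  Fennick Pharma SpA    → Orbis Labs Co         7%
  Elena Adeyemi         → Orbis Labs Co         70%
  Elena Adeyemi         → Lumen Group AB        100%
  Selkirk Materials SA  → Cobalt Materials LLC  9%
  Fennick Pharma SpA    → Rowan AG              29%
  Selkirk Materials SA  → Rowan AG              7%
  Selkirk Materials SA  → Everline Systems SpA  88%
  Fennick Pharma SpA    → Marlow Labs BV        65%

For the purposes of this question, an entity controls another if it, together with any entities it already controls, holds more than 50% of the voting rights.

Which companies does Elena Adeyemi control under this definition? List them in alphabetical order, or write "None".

Cobalt Materials LLC, Everline Systems SpA, Fennick Pharma SpA, Lumen Group AB, Marlow Labs BV, Orbis Labs Co, Rowan AG, Selkirk Materials SA

Elena holds 100% of Selkirk, so Elena controls Selkirk.
Elena holds 100% of Lumen, so Elena controls Lumen.
Selkirk and Elena together hold 75% + 25% = 100% of Fennick, so Elena controls Fennick.
Selkirk and Lumen together hold 9% + 91% = 100% of Cobalt, so Elena controls Cobalt.
Selkirk holds 88% of Everline, so Elena controls Everline.
Everline and Selkirk and Fennick together hold 53% + 7% + 29% = 89% of Rowan, so Elena controls Rowan.
Selkirk and Fennick and Cobalt together hold 15% + 65% + 20% = 100% of Marlow, so Elena controls Marlow.
Elena and Fennick together hold 70% + 7% = 77% of Orbis, so Elena controls Orbis.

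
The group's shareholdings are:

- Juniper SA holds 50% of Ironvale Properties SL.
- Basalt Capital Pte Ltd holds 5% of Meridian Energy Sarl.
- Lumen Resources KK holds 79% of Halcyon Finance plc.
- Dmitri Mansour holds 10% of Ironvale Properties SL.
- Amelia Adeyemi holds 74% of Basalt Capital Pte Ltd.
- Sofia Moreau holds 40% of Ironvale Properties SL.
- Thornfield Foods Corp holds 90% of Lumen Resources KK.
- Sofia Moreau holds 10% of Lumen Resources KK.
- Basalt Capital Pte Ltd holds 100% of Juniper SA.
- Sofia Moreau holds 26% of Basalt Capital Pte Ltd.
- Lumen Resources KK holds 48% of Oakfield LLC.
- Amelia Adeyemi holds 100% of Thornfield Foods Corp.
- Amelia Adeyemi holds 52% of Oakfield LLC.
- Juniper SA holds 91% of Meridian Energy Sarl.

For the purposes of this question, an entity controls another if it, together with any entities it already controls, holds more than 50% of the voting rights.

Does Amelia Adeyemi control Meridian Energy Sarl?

Amelia holds 74% of Basalt, so Amelia controls Basalt.
Basalt holds 100% of Juniper, so Amelia controls Juniper.
Basalt and Juniper together hold 5% + 91% = 96% of Meridian, so Amelia controls Meridian.

Yes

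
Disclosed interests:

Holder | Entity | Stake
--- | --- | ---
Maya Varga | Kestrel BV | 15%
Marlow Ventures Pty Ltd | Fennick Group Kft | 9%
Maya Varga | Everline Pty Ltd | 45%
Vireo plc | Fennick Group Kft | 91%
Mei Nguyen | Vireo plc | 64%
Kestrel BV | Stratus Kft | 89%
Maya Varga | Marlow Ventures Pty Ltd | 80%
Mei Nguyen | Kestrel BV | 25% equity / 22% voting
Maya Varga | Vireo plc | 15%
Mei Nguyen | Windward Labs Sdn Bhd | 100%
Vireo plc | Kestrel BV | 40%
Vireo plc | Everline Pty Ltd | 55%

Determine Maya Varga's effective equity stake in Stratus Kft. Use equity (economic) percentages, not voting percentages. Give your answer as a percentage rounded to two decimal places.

18.69%

Maya reaches Stratus along 2 paths.
Via Vireo → Kestrel: 15% × 40% × 89% = 5.34%.
Via Kestrel: 15% × 89% = 13.35%.
Total: 5.34% + 13.35% = 18.69%.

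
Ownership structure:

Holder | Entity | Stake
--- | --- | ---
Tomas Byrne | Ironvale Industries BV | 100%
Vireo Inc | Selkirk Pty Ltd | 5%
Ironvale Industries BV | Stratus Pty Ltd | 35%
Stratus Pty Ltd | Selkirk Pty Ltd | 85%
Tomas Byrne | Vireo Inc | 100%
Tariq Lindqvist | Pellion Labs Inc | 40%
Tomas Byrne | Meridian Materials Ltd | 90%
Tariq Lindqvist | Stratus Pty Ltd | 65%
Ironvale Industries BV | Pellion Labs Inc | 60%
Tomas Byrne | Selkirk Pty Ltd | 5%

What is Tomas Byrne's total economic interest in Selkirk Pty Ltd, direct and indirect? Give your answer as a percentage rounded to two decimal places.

39.75%

Tomas reaches Selkirk along 3 paths.
Direct stake: 5% = 5%.
Via Ironvale → Stratus: 100% × 35% × 85% = 29.75%.
Via Vireo: 100% × 5% = 5%.
Total: 5% + 29.75% + 5% = 39.75%.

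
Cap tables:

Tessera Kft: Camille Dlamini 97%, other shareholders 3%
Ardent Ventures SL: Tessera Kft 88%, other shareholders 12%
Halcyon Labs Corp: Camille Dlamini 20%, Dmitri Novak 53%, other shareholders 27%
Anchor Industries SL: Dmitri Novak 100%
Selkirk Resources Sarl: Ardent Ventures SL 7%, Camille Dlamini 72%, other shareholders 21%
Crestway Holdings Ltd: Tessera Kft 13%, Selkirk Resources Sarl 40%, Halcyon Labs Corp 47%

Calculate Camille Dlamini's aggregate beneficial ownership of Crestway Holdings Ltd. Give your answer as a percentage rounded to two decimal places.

53.20%

Camille reaches Crestway along 4 paths.
Via Tessera: 97% × 13% = 12.61%.
Via Tessera → Ardent → Selkirk: 97% × 88% × 7% × 40% = 2.39008%.
Via Selkirk: 72% × 40% = 28.8%.
Via Halcyon: 20% × 47% = 9.4%.
Total: 12.61% + 2.39008% + 28.8% + 9.4% = 53.20008%.
Rounded: 53.20%.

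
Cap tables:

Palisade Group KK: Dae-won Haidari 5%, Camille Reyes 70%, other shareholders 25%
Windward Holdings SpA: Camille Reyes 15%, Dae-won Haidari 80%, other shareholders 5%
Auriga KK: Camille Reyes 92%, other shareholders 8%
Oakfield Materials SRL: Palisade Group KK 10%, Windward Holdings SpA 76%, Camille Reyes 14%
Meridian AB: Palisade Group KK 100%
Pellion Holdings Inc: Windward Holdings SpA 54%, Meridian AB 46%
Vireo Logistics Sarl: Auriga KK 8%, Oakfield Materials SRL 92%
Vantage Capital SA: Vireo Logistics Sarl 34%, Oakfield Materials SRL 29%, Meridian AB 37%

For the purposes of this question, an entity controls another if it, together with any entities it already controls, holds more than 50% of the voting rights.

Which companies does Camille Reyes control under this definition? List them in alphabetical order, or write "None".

Auriga KK, Meridian AB, Palisade Group KK

Camille holds 70% of Palisade, so Camille controls Palisade.
Camille holds 92% of Auriga, so Camille controls Auriga.
Palisade holds 100% of Meridian, so Camille controls Meridian.
No other company's threshold is met.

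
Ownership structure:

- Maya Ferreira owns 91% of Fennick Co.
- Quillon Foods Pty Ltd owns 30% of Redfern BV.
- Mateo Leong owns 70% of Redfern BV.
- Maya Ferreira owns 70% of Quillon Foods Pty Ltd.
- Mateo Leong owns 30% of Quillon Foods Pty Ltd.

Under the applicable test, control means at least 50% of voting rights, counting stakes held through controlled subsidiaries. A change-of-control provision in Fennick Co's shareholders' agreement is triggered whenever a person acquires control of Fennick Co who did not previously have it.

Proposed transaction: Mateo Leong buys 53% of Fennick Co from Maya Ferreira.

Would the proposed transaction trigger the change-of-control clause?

Yes

The purchase adds only to Mateo's holdings (Maya's stake shrinks), so Mateo is the only person who could newly come to control Fennick.
Mateo holds 70% of Redfern, so Mateo controls Redfern.
Neither Mateo nor any entity Mateo controls holds any voting interest in Fennick.
So before the transaction, Mateo does not control Fennick.
After the purchase, Mateo holds 53% of Fennick directly, and Maya's stake falls to 38%.
Mateo holds 53% of Fennick, so Mateo controls Fennick.
Mateo did not control Fennick before and does after, so the clause is triggered.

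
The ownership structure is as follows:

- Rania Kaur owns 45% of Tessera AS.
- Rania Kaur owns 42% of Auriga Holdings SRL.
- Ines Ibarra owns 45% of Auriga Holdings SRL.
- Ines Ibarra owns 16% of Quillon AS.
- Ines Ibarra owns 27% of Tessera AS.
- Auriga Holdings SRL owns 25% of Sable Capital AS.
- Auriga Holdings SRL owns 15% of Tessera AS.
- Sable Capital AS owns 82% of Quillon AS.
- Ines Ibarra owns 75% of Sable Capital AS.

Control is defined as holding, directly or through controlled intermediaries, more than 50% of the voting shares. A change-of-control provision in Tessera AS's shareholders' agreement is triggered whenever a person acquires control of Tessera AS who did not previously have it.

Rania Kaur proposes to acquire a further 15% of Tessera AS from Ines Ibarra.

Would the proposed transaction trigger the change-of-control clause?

Yes

The purchase adds only to Rania's holdings (Ines's stake shrinks), so Rania is the only person who could newly come to control Tessera.
Rania's largest direct stake is 45% in Tessera, which does not meet the threshold, so Rania controls no company.
In Tessera, Rania's side holds only 45%, not > 50%.
So before the transaction, Rania does not control Tessera.
After the purchase, Rania's direct stake in Tessera rises to 45% + 15% = 60%, and Ines's stake falls to 12%.
Rania holds 60% of Tessera, so Rania controls Tessera.
Rania did not control Tessera before and does after, so the clause is triggered.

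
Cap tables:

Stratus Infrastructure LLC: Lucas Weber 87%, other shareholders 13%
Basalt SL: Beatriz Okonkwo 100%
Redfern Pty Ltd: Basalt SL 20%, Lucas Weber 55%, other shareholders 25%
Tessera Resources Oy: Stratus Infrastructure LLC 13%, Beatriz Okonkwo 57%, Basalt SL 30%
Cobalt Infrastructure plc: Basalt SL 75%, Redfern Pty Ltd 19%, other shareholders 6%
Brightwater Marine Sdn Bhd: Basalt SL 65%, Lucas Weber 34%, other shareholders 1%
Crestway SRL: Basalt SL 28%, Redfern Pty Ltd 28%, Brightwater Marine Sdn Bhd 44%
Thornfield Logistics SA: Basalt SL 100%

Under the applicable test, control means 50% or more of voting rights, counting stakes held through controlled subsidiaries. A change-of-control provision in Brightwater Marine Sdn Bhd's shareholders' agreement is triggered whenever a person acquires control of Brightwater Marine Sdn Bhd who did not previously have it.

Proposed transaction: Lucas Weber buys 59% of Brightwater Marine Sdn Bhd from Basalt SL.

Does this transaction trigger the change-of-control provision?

The purchase adds only to Lucas's holdings (Basalt's stake shrinks), so Lucas is the only person who could newly come to control Brightwater.
Lucas holds 87% of Stratus, so Lucas controls Stratus.
Lucas holds 55% of Redfern, so Lucas controls Redfern.
In Brightwater, Lucas's side holds only 34%, not ≥ 50%.
So before the transaction, Lucas does not control Brightwater.
After the purchase, Lucas's direct stake in Brightwater rises to 34% + 59% = 93%, and Basalt's stake falls to 6%.
Lucas holds 93% of Brightwater, so Lucas controls Brightwater.
Lucas did not control Brightwater before and does after, so the clause is triggered.

Yes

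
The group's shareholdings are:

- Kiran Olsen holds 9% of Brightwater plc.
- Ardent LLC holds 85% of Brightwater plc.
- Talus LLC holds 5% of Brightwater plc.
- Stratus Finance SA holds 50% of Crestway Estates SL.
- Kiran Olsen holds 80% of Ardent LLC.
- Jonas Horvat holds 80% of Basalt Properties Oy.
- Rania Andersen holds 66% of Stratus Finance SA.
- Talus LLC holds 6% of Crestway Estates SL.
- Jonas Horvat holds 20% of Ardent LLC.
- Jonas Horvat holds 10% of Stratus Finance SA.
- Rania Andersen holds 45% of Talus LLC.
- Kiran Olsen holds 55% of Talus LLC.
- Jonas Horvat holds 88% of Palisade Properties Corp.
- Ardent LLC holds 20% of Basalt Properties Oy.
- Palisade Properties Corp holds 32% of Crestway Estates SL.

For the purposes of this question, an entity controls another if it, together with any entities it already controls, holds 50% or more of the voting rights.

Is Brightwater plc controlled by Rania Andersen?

No

Rania holds 66% of Stratus, so Rania controls Stratus.
Stratus holds 50% of Crestway, so Rania controls Crestway.
Neither Rania nor any entity Rania controls holds any voting interest in Brightwater.
So Rania does not control Brightwater.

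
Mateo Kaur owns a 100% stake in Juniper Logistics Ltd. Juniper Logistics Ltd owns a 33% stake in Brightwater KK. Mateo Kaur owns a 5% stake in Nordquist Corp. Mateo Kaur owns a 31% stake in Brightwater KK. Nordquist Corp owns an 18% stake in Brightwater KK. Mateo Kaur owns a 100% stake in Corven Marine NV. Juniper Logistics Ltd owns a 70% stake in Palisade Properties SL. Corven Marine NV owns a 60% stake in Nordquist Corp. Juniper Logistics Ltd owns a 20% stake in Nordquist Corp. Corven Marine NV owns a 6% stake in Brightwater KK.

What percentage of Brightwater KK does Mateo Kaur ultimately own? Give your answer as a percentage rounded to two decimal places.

85.30%

Mateo reaches Brightwater along 6 paths.
Via Juniper: 100% × 33% = 33%.
Direct stake: 31% = 31%.
Via Corven: 100% × 6% = 6%.
Via Corven → Nordquist: 100% × 60% × 18% = 10.8%.
Via Nordquist: 5% × 18% = 0.9%.
Via Juniper → Nordquist: 100% × 20% × 18% = 3.6%.
Total: 33% + 31% + 6% + 10.8% + 0.9% + 3.6% = 85.3%.
Rounded: 85.30%.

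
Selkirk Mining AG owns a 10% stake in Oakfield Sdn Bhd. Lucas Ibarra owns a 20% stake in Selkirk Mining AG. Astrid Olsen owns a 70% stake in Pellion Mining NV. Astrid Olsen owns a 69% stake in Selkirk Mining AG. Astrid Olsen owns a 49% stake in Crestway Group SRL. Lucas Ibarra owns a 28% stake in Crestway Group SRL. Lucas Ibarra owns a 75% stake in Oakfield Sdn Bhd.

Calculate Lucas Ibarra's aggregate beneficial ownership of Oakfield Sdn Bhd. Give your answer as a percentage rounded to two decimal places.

77.00%

Lucas reaches Oakfield along 2 paths.
Direct stake: 75% = 75%.
Via Selkirk: 20% × 10% = 2%.
Total: 75% + 2% = 77%.
Rounded: 77.00%.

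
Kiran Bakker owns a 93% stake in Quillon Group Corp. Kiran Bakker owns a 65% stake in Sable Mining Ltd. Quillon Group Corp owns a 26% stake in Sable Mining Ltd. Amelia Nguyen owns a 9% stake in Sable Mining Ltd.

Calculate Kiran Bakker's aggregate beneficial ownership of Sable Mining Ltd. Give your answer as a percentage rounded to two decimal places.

89.18%

Kiran reaches Sable along 2 paths.
Via Quillon: 93% × 26% = 24.18%.
Direct stake: 65% = 65%.
Total: 24.18% + 65% = 89.18%.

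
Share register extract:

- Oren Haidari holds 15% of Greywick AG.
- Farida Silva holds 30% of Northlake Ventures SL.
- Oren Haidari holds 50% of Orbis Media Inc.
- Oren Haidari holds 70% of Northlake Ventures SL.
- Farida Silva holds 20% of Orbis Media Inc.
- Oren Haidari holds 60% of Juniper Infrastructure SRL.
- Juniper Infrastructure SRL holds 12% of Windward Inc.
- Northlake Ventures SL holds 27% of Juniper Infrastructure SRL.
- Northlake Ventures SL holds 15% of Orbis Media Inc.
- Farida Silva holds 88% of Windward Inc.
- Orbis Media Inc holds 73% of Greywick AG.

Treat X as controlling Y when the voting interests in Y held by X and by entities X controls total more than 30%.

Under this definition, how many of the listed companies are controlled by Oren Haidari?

Oren holds 70% of Northlake, so Oren controls Northlake.
Oren and Northlake together hold 50% + 15% = 65% of Orbis, so Oren controls Orbis.
Northlake and Oren together hold 27% + 60% = 87% of Juniper, so Oren controls Juniper.
Oren and Orbis together hold 15% + 73% = 88% of Greywick, so Oren controls Greywick.
No other company's threshold is met.
Oren controls 4 companies.

4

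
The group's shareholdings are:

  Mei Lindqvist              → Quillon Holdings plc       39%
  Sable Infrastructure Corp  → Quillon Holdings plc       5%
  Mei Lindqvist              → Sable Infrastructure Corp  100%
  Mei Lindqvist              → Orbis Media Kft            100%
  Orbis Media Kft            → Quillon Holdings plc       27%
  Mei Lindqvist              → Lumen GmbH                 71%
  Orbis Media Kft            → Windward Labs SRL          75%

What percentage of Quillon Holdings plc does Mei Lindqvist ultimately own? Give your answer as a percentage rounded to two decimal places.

71.00%

Mei reaches Quillon along 3 paths.
Direct stake: 39% = 39%.
Via Orbis: 100% × 27% = 27%.
Via Sable: 100% × 5% = 5%.
Total: 39% + 27% + 5% = 71%.
Rounded: 71.00%.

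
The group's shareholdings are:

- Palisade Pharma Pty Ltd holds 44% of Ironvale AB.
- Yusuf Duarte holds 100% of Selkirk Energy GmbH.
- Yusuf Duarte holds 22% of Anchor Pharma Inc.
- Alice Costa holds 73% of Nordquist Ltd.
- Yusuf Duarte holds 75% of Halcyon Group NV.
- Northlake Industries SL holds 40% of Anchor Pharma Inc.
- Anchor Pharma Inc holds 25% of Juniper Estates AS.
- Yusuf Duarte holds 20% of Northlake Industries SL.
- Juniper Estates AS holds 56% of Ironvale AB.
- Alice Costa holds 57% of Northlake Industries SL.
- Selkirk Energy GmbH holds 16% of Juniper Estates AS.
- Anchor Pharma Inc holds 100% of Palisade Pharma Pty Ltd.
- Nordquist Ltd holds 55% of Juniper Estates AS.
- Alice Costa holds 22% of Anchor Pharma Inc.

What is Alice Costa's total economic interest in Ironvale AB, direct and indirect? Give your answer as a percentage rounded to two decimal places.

48.47%

Alice reaches Ironvale along 5 paths.
Via Anchor → Palisade: 22% × 100% × 44% = 9.68%.
Via Northlake → Anchor → Palisade: 57% × 40% × 100% × 44% = 10.032%.
Via Nordquist → Juniper: 73% × 55% × 56% = 22.484%.
Via Anchor → Juniper: 22% × 25% × 56% = 3.08%.
Via Northlake → Anchor → Juniper: 57% × 40% × 25% × 56% = 3.192%.
Total: 9.68% + 10.032% + 22.484% + 3.08% + 3.192% = 48.468%.
Rounded: 48.47%.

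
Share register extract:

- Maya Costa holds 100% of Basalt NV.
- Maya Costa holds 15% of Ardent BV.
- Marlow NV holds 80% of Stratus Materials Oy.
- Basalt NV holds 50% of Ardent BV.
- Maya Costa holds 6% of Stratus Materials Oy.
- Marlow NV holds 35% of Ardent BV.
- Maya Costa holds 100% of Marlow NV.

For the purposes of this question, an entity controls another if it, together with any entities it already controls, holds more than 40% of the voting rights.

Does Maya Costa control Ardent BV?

Yes

Maya holds 100% of Basalt, so Maya controls Basalt.
Maya holds 100% of Marlow, so Maya controls Marlow.
Maya and Basalt and Marlow together hold 15% + 50% + 35% = 100% of Ardent, so Maya controls Ardent.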